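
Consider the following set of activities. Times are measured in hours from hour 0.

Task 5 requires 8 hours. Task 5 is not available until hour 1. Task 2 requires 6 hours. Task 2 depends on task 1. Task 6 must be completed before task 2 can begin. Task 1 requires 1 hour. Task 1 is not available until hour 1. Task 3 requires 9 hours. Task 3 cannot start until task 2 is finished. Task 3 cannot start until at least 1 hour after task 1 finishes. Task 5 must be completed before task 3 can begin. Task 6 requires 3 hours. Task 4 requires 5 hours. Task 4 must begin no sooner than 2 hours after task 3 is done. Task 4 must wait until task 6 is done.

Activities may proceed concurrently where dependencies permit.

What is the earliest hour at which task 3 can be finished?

18

Task 6 can start immediately at hour 0; it finishes at hour 3.
Task 5 waits on its own release at hour 1, so it starts at hour 1 and finishes at 1 + 8 = hour 9.
Task 1 waits on its own release at hour 1, so it starts at hour 1 and finishes at 1 + 1 = hour 2.
Task 2 needs all of task 1 (finishes hour 2); task 6 (finishes hour 3). That puts its earliest start at hour 3; it finishes at 3 + 6 = hour 9.
Task 3 cannot start until task 2 (finishes hour 9); task 1 (finishes hour 2, plus 1-hour gap → hour 3); task 5 (finishes hour 9). The controlling bound is hour 9, so task 3 finishes at 9 + 9 = hour 18.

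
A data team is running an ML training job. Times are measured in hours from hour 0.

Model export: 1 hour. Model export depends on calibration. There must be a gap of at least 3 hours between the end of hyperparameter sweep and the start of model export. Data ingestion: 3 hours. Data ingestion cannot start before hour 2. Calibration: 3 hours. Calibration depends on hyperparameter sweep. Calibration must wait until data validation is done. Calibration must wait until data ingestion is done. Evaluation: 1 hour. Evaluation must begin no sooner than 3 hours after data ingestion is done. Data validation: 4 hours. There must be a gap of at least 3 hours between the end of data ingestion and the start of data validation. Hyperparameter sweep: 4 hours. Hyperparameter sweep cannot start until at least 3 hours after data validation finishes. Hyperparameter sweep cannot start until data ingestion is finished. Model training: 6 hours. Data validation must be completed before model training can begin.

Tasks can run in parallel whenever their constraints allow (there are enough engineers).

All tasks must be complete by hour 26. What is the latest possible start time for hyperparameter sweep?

18

Model export must finish by hour 26; it takes 1 hour, so it must start by 26 − 1 = hour 25.
Calibration feeds into model export (must start by hour 25); so calibration must finish by hour 25 and therefore start by hour 22.
For hyperparameter sweep: calibration (must start by hour 22); model export (must start by hour 25, minus 3-hour gap → hour 22). The most restrictive is hour 22; with a 4-hour duration, hyperparameter sweep must start by hour 18.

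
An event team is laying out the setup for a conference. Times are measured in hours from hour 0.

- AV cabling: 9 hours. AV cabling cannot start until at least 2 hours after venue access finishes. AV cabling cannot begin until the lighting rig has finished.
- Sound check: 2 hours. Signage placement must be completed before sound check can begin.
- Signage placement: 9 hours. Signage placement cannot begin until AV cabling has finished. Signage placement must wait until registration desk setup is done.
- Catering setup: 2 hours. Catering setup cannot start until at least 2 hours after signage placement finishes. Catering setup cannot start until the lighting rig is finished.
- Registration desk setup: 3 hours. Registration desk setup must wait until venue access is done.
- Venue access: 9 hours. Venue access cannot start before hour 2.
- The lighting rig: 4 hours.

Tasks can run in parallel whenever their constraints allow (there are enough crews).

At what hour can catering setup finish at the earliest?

The lighting rig has no prerequisites, so it starts at hour 0 and finishes at hour 4.
Venue access waits on its own release at hour 2, so it starts at hour 2 and finishes at 2 + 9 = hour 11.
After venue access (finishes hour 11), registration desk setup can start at hour 11 and finishes at hour 14.
AV cabling needs all of venue access (finishes hour 11, plus 2-hour gap → hour 13); the lighting rig (finishes hour 4). That puts its earliest start at hour 13; it finishes at 13 + 9 = hour 22.
Signage placement needs all of AV cabling (finishes hour 22); registration desk setup (finishes hour 14). That puts its earliest start at hour 22; it finishes at 22 + 9 = hour 31.
For catering setup: signage placement (finishes hour 31, plus 2-hour gap → hour 33); the lighting rig (finishes hour 4). Taking the maximum gives a start of hour 33, and it finishes at 33 + 2 = hour 35.

35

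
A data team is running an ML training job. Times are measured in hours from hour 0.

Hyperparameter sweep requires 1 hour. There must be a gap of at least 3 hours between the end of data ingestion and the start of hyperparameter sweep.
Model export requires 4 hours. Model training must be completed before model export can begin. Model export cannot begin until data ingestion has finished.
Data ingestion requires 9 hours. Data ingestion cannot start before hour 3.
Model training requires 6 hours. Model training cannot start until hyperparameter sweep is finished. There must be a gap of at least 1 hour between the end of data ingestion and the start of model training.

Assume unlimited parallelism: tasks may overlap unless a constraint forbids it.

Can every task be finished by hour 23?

No

After its own release at hour 3, data ingestion can start at hour 3 and finishes at hour 12.
Hyperparameter sweep waits on data ingestion (finishes hour 12, plus 3-hour gap → hour 15), so it starts at hour 15 and finishes at 15 + 1 = hour 16.
For model training: hyperparameter sweep (finishes hour 16); data ingestion (finishes hour 12, plus 1-hour gap → hour 13). Taking the maximum gives a start of hour 16, and it finishes at 16 + 6 = hour 22.
For model export: model training (finishes hour 22); data ingestion (finishes hour 12). Taking the maximum gives a start of hour 22, and it finishes at 22 + 4 = hour 26.
The earliest everything can be done is hour 26, which is after the deadline of 23, so it is not possible.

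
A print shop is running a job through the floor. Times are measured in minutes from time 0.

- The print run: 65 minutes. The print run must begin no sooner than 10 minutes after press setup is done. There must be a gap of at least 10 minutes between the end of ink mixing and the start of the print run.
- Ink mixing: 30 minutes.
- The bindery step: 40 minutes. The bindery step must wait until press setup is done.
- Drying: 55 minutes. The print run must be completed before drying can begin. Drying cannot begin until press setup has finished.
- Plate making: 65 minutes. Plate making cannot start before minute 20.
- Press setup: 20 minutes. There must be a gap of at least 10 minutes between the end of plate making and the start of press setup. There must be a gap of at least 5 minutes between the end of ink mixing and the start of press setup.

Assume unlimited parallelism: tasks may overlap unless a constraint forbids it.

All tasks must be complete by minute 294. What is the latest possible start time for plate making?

To finish by minute 294, drying (duration 55) must start no later than minute 239.
The print run must finish before drying (must start by minute 239). With a 65-minute duration, the print run must start by 239 − 65 = minute 174.
To finish by minute 294, the bindery step (duration 40) must start no later than minute 254.
Press setup has several dependents: the print run (must start by minute 174, minus 10-minute gap → minute 164); drying (must start by minute 239); the bindery step (must start by minute 254). The earliest of those limits is minute 164, so press setup must start by 164 − 20 = minute 144.
Since press setup (must start by minute 144, minus 10-minute gap → minute 134) depends on it, plate making must finish by minute 134. Backing off its 65-minute duration gives a latest start of minute 69.

69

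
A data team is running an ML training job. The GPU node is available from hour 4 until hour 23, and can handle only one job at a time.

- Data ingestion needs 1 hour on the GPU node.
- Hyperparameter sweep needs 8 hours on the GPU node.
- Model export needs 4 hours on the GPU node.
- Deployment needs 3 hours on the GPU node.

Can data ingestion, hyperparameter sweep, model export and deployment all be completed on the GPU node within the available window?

Yes

The GPU node window is 23 − 4 = 19 hours.
Running back to back, the jobs need 1 + 8 + 4 + 3 = 16 hours on the GPU node.
Since 16 ≤ 19, they fit within the window.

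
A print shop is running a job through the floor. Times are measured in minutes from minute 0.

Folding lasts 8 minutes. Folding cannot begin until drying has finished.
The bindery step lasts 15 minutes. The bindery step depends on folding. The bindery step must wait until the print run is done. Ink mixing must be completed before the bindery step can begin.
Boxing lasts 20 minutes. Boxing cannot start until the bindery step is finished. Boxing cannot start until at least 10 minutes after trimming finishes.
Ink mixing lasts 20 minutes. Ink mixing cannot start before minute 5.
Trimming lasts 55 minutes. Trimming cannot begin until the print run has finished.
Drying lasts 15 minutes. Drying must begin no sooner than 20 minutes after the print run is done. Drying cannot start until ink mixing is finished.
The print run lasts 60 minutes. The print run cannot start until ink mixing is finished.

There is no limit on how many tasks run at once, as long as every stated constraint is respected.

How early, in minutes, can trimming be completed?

140

After its own release at minute 5, ink mixing can start at minute 5 and finishes at minute 25.
The print run waits on ink mixing (finishes minute 25), so it starts at minute 25 and finishes at 25 + 60 = minute 85.
Trimming waits on the print run (finishes minute 85), so it starts at minute 85 and finishes at 85 + 55 = minute 140.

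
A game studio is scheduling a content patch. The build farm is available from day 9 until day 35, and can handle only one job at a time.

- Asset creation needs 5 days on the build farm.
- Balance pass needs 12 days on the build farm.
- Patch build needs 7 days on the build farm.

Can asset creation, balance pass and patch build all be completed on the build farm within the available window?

The build farm window is 35 − 9 = 26 days.
Running back to back, the jobs need 5 + 12 + 7 = 24 days on the build farm.
Since 24 ≤ 26, they fit within the window.

Yes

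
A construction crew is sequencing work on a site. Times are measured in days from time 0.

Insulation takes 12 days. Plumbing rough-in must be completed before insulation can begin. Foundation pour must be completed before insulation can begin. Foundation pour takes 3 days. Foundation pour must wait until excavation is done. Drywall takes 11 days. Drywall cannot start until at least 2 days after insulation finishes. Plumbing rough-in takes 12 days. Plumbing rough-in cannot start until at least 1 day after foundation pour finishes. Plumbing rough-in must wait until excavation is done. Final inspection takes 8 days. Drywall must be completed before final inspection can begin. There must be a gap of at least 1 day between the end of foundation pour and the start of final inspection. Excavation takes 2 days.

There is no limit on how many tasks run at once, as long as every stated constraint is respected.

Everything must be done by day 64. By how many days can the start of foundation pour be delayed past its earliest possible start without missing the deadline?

13

Excavation can start immediately at day 0; it finishes at day 2.
Foundation pour waits on excavation (finishes day 2), so it starts at day 2 and finishes at 2 + 3 = day 5.

Working backward from the deadline:
Final inspection has no dependents, so it just needs to finish by day 64. Starting by 64 − 8 = day 56 achieves that.
Drywall feeds into final inspection (must start by day 56); so drywall must finish by day 56 and therefore start by day 45.
Insulation has to be done before drywall (must start by day 45, minus 2-day gap → day 43). That means finishing by day 43, i.e. starting by 43 − 12 = day 31.
Plumbing rough-in must finish before insulation (must start by day 31). With a 12-day duration, plumbing rough-in must start by 31 − 12 = day 19.
Foundation pour has several dependents: plumbing rough-in (must start by day 19, minus 1-day gap → day 18); insulation (must start by day 31); final inspection (must start by day 56, minus 1-day gap → day 55). The earliest of those limits is day 18, so foundation pour must start by 18 − 3 = day 15.
So foundation pour can start as early as day 2 and as late as day 15, giving 15 − 2 = 13 days of slack.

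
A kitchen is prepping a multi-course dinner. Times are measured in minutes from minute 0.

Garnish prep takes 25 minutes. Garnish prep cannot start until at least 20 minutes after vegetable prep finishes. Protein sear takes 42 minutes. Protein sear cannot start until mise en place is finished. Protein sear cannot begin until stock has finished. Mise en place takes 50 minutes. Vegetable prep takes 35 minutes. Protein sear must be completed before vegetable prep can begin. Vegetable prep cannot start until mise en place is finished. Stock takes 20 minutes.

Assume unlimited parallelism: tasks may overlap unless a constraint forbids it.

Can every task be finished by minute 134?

Stock can start immediately at minute 0; it finishes at minute 20.
Mise en place can start immediately at minute 0; it finishes at minute 50.
Protein sear cannot start until mise en place (finishes minute 50); stock (finishes minute 20). The controlling bound is minute 50, so protein sear finishes at 50 + 42 = minute 92.
Vegetable prep needs all of protein sear (finishes minute 92); mise en place (finishes minute 50). That puts its earliest start at minute 92; it finishes at 92 + 35 = minute 127.
Garnish prep waits on vegetable prep (finishes minute 127, plus 20-minute gap → minute 147), so it starts at minute 147 and finishes at 147 + 25 = minute 172.
The earliest everything can be done is minute 172, which is after the deadline of 134, so it is not possible.

No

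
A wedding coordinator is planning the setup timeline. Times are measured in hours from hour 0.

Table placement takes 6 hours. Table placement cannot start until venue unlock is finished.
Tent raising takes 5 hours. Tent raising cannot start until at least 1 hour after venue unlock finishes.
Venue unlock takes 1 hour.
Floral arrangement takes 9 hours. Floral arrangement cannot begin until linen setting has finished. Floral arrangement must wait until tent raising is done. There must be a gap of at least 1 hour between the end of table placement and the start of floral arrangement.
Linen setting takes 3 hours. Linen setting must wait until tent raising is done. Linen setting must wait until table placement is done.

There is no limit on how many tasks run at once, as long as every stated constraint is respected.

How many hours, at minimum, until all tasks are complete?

19

Venue unlock can start immediately at hour 0; it finishes at hour 1.
Table placement cannot begin until venue unlock (finishes hour 1). It runs from hour 1 to 1 + 6 = hour 7.
After venue unlock (finishes hour 1, plus 1-hour gap → hour 2), tent raising can start at hour 2 and finishes at hour 7.
Linen setting cannot start until tent raising (finishes hour 7); table placement (finishes hour 7). The controlling bound is hour 7, so linen setting finishes at 7 + 3 = hour 10.
Floral arrangement has to wait for linen setting (finishes hour 10); tent raising (finishes hour 7); table placement (finishes hour 7, plus 1-hour gap → hour 8). The latest of these is hour 10, so floral arrangement runs hour 10 to 10 + 9 = hour 19.
All tasks are finished once the last one completes. Finish times: Venue unlock at 1, Tent raising at 7, Table placement at 7, Linen setting at 10, Floral arrangement at 19. The latest is hour 19.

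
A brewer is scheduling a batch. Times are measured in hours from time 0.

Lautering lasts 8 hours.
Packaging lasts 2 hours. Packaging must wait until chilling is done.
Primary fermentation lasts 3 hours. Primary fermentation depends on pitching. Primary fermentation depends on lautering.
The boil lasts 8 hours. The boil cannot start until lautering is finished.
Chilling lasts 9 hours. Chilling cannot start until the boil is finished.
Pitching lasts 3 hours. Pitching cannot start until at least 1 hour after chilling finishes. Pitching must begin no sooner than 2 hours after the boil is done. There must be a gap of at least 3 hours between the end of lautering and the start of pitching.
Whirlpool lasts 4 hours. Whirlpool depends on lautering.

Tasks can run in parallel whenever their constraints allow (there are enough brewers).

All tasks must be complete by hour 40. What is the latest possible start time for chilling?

To finish by hour 40, primary fermentation (duration 3) must start no later than hour 37.
Since primary fermentation (must start by hour 37) depends on it, pitching must finish by hour 37. Backing off its 3-hour duration gives a latest start of hour 34.
Packaging must finish by hour 40; it takes 2 hours, so it must start by 40 − 2 = hour 38.
For chilling: pitching (must start by hour 34, minus 1-hour gap → hour 33); packaging (must start by hour 38). The most restrictive is hour 33; with a 9-hour duration, chilling must start by hour 24.

24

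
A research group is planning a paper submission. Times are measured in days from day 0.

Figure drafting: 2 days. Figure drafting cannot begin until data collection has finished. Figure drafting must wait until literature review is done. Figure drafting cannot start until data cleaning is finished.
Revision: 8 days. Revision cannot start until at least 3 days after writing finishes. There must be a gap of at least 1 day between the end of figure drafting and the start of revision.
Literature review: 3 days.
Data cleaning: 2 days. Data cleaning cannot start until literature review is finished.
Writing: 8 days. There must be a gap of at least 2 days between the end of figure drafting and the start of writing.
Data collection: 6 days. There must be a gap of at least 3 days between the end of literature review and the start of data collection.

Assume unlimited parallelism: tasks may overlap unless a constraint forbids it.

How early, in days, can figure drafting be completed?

14

Nothing blocks literature review, so it runs from day 0 to day 3.
After literature review (finishes day 3), data cleaning can start at day 3 and finishes at day 5.
Data collection cannot begin until literature review (finishes day 3, plus 3-day gap → day 6). It runs from day 6 to 6 + 6 = day 12.
Figure drafting cannot start until data collection (finishes day 12); literature review (finishes day 3); data cleaning (finishes day 5). The controlling bound is day 12, so figure drafting finishes at 12 + 2 = day 14.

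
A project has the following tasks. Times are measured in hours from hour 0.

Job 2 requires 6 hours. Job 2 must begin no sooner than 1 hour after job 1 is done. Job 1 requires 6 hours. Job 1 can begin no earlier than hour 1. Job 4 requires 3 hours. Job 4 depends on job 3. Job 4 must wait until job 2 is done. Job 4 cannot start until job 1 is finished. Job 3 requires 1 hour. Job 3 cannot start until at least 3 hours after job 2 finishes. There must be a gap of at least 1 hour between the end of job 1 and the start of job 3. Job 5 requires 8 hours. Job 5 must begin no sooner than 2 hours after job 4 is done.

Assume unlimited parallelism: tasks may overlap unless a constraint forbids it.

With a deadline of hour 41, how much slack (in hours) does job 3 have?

10

Job 1 cannot begin until its own release at hour 1. It runs from hour 1 to 1 + 6 = hour 7.
Job 2 cannot begin until job 1 (finishes hour 7, plus 1-hour gap → hour 8). It runs from hour 8 to 8 + 6 = hour 14.
Job 3 needs all of job 2 (finishes hour 14, plus 3-hour gap → hour 17); job 1 (finishes hour 7, plus 1-hour gap → hour 8). That puts its earliest start at hour 17; it finishes at 17 + 1 = hour 18.

Working backward from the deadline:
To finish by hour 41, job 5 (duration 8) must start no later than hour 33.
Job 4 has to be done before job 5 (must start by hour 33, minus 2-hour gap → hour 31). That means finishing by hour 31, i.e. starting by 31 − 3 = hour 28.
Since job 4 (must start by hour 28) depends on it, job 3 must finish by hour 28. Backing off its 1-hour duration gives a latest start of hour 27.
So job 3 can start as early as hour 17 and as late as hour 27, giving 27 − 17 = 10 hours of slack.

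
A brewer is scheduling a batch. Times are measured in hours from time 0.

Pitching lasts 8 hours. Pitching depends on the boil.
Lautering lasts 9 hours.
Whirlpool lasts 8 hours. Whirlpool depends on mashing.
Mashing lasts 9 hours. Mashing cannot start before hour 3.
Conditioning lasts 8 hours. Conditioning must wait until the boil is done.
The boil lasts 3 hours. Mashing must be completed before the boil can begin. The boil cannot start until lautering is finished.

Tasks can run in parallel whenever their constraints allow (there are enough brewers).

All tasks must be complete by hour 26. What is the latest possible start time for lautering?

Nothing follows pitching; the deadline of hour 26 is its only limit. It must start by 26 − 8 = hour 18.
Conditioning must finish by hour 26; it takes 8 hours, so it must start by 26 − 8 = hour 18.
The boil feeds pitching (must start by hour 18); conditioning (must start by hour 18). Taking the minimum, the boil must finish by hour 18 and start by 18 − 3 = hour 15.
Lautering has to be done before the boil (must start by hour 15). That means finishing by hour 15, i.e. starting by 15 − 9 = hour 6.

6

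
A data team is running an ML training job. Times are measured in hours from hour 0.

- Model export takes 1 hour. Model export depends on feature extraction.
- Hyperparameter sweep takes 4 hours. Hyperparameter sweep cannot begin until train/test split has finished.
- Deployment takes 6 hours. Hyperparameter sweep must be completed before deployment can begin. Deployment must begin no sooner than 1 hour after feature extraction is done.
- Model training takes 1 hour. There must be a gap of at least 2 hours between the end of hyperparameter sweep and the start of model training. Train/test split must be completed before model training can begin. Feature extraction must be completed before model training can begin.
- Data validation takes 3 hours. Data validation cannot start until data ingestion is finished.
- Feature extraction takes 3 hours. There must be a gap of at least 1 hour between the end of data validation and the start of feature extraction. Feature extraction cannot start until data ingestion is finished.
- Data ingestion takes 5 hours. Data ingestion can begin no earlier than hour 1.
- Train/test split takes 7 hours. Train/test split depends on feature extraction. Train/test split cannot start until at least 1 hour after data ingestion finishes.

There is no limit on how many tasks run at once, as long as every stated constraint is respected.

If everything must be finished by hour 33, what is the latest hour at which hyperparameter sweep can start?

23

Nothing follows model training; the deadline of hour 33 is its only limit. It must start by 33 − 1 = hour 32.
Nothing follows deployment; the deadline of hour 33 is its only limit. It must start by 33 − 6 = hour 27.
Hyperparameter sweep must finish in time for model training (must start by hour 32, minus 2-hour gap → hour 30); deployment (must start by hour 27). The tightest is hour 27, so hyperparameter sweep must start by 27 − 4 = hour 23.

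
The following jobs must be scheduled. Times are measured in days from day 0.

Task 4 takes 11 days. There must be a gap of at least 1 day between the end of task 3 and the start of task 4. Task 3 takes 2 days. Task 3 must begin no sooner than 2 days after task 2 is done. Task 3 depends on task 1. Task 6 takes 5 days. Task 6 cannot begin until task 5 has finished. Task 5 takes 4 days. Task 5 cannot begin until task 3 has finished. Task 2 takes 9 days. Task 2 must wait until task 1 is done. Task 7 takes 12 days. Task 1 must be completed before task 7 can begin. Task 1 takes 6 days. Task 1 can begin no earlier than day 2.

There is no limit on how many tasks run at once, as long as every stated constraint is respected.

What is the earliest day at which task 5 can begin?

21

Task 1 waits on its own release at day 2, so it starts at day 2 and finishes at 2 + 6 = day 8.
After task 1 (finishes day 8), task 2 can start at day 8 and finishes at day 17.
Task 3 has to wait for task 2 (finishes day 17, plus 2-day gap → day 19); task 1 (finishes day 8). The latest of these is day 19, so task 3 runs day 19 to 19 + 2 = day 21.
Task 5 waits on task 3 (finishes day 21), so the earliest it can start is day 21.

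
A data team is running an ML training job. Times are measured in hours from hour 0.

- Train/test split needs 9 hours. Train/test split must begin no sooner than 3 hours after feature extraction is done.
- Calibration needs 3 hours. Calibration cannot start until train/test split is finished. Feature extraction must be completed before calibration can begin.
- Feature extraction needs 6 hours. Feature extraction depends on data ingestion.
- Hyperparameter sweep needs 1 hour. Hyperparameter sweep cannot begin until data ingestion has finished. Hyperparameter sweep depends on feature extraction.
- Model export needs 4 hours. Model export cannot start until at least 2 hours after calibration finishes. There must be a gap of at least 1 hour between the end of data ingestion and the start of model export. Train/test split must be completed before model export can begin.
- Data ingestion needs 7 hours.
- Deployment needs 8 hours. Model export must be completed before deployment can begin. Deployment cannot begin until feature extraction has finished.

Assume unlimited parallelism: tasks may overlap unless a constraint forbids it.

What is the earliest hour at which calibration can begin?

Nothing blocks data ingestion, so it runs from hour 0 to hour 7.
After data ingestion (finishes hour 7), feature extraction can start at hour 7 and finishes at hour 13.
After feature extraction (finishes hour 13, plus 3-hour gap → hour 16), train/test split can start at hour 16 and finishes at hour 25.
Calibration waits on train/test split (finishes hour 25); feature extraction (finishes hour 13). The latest of these is hour 25, which is the earliest calibration can start.

25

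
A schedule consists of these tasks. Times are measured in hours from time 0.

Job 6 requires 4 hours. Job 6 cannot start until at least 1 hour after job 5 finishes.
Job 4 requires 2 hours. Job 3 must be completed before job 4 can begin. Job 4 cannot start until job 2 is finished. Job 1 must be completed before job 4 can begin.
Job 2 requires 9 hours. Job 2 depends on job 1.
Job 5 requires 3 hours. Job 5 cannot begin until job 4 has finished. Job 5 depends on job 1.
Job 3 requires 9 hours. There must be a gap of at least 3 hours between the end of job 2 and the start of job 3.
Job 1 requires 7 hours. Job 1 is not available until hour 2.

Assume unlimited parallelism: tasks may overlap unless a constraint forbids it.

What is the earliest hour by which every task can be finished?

40

Job 1 cannot begin until its own release at hour 2. It runs from hour 2 to 2 + 7 = hour 9.
After job 1 (finishes hour 9), job 2 can start at hour 9 and finishes at hour 18.
Job 3 waits on job 2 (finishes hour 18, plus 3-hour gap → hour 21), so it starts at hour 21 and finishes at 21 + 9 = hour 30.
Job 4 needs all of job 3 (finishes hour 30); job 2 (finishes hour 18); job 1 (finishes hour 9). That puts its earliest start at hour 30; it finishes at 30 + 2 = hour 32.
Job 5 needs all of job 4 (finishes hour 32); job 1 (finishes hour 9). That puts its earliest start at hour 32; it finishes at 32 + 3 = hour 35.
After job 5 (finishes hour 35, plus 1-hour gap → hour 36), job 6 can start at hour 36 and finishes at hour 40.
All tasks are finished once the last one completes. Finish times: Job 1 at 9, Job 2 at 18, Job 3 at 30, Job 4 at 32, Job 5 at 35, Job 6 at 40. The latest is hour 40.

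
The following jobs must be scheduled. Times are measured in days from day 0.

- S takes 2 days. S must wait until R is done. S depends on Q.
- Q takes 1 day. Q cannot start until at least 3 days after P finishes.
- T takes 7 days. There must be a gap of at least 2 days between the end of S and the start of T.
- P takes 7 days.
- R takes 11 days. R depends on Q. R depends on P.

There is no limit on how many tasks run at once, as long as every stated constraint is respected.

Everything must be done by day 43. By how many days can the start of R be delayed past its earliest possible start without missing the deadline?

10

P can start immediately at day 0; it finishes at day 7.
Q cannot begin until P (finishes day 7, plus 3-day gap → day 10). It runs from day 10 to 10 + 1 = day 11.
R cannot start until Q (finishes day 11); P (finishes day 7). The controlling bound is day 11, so R finishes at 11 + 11 = day 22.

Working backward from the deadline:
T has no dependents, so it just needs to finish by day 43. Starting by 43 − 7 = day 36 achieves that.
S has to be done before T (must start by day 36, minus 2-day gap → day 34). That means finishing by day 34, i.e. starting by 34 − 2 = day 32.
R must finish before S (must start by day 32). With an 11-day duration, R must start by 32 − 11 = day 21.
So R can start as early as day 11 and as late as day 21, giving 21 − 11 = 10 days of slack.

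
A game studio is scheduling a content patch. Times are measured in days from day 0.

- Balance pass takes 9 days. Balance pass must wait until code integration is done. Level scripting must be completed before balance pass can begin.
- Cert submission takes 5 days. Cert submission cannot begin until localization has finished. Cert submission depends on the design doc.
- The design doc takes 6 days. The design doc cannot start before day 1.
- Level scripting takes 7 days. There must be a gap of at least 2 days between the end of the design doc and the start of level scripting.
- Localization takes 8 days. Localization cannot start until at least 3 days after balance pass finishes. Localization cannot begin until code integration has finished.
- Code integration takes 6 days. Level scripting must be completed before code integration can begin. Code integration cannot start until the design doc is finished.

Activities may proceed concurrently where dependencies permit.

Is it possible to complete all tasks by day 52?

The design doc cannot begin until its own release at day 1. It runs from day 1 to 1 + 6 = day 7.
Level scripting waits on the design doc (finishes day 7, plus 2-day gap → day 9), so it starts at day 9 and finishes at 9 + 7 = day 16.
Code integration needs all of level scripting (finishes day 16); the design doc (finishes day 7). That puts its earliest start at day 16; it finishes at 16 + 6 = day 22.
For balance pass: code integration (finishes day 22); level scripting (finishes day 16). Taking the maximum gives a start of day 22, and it finishes at 22 + 9 = day 31.
Localization has to wait for balance pass (finishes day 31, plus 3-day gap → day 34); code integration (finishes day 22). The latest of these is day 34, so localization runs day 34 to 34 + 8 = day 42.
Cert submission needs all of localization (finishes day 42); the design doc (finishes day 7). That puts its earliest start at day 42; it finishes at 42 + 5 = day 47.
Every task is finished by day 47, which is no later than the deadline of 52, so the schedule is feasible.

Yes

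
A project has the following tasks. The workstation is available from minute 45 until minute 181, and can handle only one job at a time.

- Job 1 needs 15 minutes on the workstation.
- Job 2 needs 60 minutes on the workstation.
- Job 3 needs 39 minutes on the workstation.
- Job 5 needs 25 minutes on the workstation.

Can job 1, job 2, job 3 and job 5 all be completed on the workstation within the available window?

The workstation window is 181 − 45 = 136 minutes.
Running back to back, the jobs need 15 + 60 + 39 + 25 = 139 minutes on the workstation.
Since 139 > 136, they cannot all fit.

No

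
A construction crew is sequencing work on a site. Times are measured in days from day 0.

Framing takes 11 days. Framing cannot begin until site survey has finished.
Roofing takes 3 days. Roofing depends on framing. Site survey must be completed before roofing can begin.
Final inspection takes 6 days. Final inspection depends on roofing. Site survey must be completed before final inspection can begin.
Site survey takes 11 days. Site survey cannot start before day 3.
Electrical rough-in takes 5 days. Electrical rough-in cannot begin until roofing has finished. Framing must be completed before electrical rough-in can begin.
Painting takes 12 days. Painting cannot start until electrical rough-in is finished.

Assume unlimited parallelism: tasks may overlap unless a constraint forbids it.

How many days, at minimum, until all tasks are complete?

45

Site survey cannot begin until its own release at day 3. It runs from day 3 to 3 + 11 = day 14.
After site survey (finishes day 14), framing can start at day 14 and finishes at day 25.
Roofing cannot start until framing (finishes day 25); site survey (finishes day 14). The controlling bound is day 25, so roofing finishes at 25 + 3 = day 28.
Final inspection has to wait for roofing (finishes day 28); site survey (finishes day 14). The latest of these is day 28, so final inspection runs day 28 to 28 + 6 = day 34.
Electrical rough-in cannot start until roofing (finishes day 28); framing (finishes day 25). The controlling bound is day 28, so electrical rough-in finishes at 28 + 5 = day 33.
Painting cannot begin until electrical rough-in (finishes day 33). It runs from day 33 to 33 + 12 = day 45.
All tasks are finished once the last one completes. Finish times: Site survey at 14, Framing at 25, Roofing at 28, Electrical rough-in at 33, Painting at 45, Final inspection at 34. The latest is day 45.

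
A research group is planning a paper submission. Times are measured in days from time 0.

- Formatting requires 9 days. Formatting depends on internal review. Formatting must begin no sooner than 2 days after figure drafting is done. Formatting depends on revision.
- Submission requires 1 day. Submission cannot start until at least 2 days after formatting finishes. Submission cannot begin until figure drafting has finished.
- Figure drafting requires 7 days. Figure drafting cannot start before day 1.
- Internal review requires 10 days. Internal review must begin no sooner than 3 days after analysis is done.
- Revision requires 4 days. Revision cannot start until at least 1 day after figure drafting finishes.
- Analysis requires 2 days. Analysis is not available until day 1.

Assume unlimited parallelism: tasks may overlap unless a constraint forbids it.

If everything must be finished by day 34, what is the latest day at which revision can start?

18

Submission must finish by day 34; it takes 1 day, so it must start by 34 − 1 = day 33.
Formatting feeds into submission (must start by day 33, minus 2-day gap → day 31); so formatting must finish by day 31 and therefore start by day 22.
Revision has to be done before formatting (must start by day 22). That means finishing by day 22, i.e. starting by 22 − 4 = day 18.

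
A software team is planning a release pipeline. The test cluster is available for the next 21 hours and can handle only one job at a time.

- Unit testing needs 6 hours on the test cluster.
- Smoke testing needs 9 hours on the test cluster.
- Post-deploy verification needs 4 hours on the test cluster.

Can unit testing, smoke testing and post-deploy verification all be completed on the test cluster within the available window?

Yes

Running back to back, the jobs need 6 + 9 + 4 = 19 hours on the test cluster.
Since 19 ≤ 21, they fit within the window.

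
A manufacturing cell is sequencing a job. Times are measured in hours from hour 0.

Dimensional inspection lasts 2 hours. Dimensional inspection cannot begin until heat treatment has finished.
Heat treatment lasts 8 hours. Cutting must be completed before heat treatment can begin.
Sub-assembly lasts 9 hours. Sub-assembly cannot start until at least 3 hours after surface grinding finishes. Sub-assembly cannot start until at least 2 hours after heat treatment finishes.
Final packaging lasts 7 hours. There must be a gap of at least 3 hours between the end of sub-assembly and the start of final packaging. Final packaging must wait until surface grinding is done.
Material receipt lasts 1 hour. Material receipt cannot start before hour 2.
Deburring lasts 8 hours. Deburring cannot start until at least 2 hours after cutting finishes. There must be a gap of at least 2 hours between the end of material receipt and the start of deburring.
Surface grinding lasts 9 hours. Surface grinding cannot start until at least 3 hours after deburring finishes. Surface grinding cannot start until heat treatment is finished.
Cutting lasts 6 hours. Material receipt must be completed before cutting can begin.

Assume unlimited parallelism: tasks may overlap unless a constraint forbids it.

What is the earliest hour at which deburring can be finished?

After its own release at hour 2, material receipt can start at hour 2 and finishes at hour 3.
Cutting cannot begin until material receipt (finishes hour 3). It runs from hour 3 to 3 + 6 = hour 9.
Deburring has to wait for cutting (finishes hour 9, plus 2-hour gap → hour 11); material receipt (finishes hour 3, plus 2-hour gap → hour 5). The latest of these is hour 11, so deburring runs hour 11 to 11 + 8 = hour 19.

19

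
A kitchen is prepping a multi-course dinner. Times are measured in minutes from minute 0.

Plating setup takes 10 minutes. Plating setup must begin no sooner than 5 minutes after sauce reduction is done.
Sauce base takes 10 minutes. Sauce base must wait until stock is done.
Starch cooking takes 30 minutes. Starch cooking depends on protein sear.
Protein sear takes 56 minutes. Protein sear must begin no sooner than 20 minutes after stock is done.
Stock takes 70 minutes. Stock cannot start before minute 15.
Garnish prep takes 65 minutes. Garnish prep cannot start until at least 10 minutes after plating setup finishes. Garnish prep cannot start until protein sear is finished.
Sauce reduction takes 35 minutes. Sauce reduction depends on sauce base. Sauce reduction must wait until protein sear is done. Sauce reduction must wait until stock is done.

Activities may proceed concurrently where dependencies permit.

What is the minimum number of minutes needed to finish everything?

After its own release at minute 15, stock can start at minute 15 and finishes at minute 85.
After stock (finishes minute 85, plus 20-minute gap → minute 105), protein sear can start at minute 105 and finishes at minute 161.
After protein sear (finishes minute 161), starch cooking can start at minute 161 and finishes at minute 191.
After stock (finishes minute 85), sauce base can start at minute 85 and finishes at minute 95.
Sauce reduction cannot start until sauce base (finishes minute 95); protein sear (finishes minute 161); stock (finishes minute 85). The controlling bound is minute 161, so sauce reduction finishes at 161 + 35 = minute 196.
Plating setup waits on sauce reduction (finishes minute 196, plus 5-minute gap → minute 201), so it starts at minute 201 and finishes at 201 + 10 = minute 211.
Garnish prep needs all of plating setup (finishes minute 211, plus 10-minute gap → minute 221); protein sear (finishes minute 161). That puts its earliest start at minute 221; it finishes at 221 + 65 = minute 286.
All tasks are finished once the last one completes. Finish times: Stock at 85, Sauce base at 95, Protein sear at 161, Sauce reduction at 196, Starch cooking at 191, Plating setup at 211, Garnish prep at 286. The latest is minute 286.

286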